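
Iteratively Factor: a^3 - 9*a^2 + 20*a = (a)*(a^2 - 9*a + 20) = a*(a - 5)*(a - 4)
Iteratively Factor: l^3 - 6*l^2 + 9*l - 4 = (l - 4)*(l^2 - 2*l + 1) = (l - 4)*(l - 1)*(l - 1)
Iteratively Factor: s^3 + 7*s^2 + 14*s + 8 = (s + 2)*(s^2 + 5*s + 4) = (s + 1)*(s + 2)*(s + 4)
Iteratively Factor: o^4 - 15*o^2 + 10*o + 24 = (o - 3)*(o^3 + 3*o^2 - 6*o - 8) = (o - 3)*(o + 4)*(o^2 - o - 2) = (o - 3)*(o + 1)*(o + 4)*(o - 2)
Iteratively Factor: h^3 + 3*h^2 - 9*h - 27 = (h - 3)*(h^2 + 6*h + 9) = (h - 3)*(h + 3)*(h + 3)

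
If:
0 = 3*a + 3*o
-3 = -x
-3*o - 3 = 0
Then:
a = 1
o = -1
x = 3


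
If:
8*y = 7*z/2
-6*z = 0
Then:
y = 0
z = 0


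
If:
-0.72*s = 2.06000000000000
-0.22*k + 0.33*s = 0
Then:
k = -4.29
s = -2.86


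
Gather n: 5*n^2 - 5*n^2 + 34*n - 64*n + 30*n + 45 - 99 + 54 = 0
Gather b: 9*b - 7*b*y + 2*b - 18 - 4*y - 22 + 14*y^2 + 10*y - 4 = b*(11 - 7*y) + 14*y^2 + 6*y - 44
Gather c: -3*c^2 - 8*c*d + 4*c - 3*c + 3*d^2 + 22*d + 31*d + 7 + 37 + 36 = -3*c^2 + c*(1 - 8*d) + 3*d^2 + 53*d + 80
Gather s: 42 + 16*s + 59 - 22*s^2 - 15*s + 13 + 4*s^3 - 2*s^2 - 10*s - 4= 4*s^3 - 24*s^2 - 9*s + 110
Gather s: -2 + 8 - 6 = 0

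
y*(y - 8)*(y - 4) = y^3 - 12*y^2 + 32*y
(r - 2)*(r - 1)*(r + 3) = r^3 - 7*r + 6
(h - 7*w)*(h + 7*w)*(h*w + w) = h^3*w + h^2*w - 49*h*w^3 - 49*w^3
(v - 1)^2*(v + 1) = v^3 - v^2 - v + 1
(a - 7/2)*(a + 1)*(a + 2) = a^3 - a^2/2 - 17*a/2 - 7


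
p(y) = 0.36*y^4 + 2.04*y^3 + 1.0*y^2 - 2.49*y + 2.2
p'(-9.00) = -574.53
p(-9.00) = 980.41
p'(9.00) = 1560.99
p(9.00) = 3909.91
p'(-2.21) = 7.44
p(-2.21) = -0.84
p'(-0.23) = -2.64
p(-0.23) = 2.80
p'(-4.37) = -14.53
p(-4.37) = -6.78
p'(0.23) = -1.69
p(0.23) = 1.71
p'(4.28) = 231.08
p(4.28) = 290.61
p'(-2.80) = 8.28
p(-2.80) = -5.64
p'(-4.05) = -5.87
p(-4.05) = -9.98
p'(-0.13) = -2.65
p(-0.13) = 2.54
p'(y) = 1.44*y^3 + 6.12*y^2 + 2.0*y - 2.49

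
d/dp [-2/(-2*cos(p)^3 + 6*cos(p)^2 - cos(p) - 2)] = 2*(6*cos(p)^2 - 12*cos(p) + 1)*sin(p)/(2*cos(p)^3 - 6*cos(p)^2 + cos(p) + 2)^2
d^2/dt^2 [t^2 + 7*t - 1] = 2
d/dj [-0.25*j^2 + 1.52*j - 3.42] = 1.52 - 0.5*j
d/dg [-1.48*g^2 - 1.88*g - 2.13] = -2.96*g - 1.88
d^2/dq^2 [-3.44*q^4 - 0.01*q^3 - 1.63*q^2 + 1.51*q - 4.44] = -41.28*q^2 - 0.06*q - 3.26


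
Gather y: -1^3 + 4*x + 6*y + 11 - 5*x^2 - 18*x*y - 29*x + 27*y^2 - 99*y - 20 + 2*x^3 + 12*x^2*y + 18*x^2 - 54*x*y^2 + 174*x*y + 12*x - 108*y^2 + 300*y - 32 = 2*x^3 + 13*x^2 - 13*x + y^2*(-54*x - 81) + y*(12*x^2 + 156*x + 207) - 42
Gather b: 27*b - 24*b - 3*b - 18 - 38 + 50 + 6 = 0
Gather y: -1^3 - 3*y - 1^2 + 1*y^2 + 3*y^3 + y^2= 3*y^3 + 2*y^2 - 3*y - 2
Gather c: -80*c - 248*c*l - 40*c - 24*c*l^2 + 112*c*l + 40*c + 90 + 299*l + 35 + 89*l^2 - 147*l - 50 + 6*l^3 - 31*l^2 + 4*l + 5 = c*(-24*l^2 - 136*l - 80) + 6*l^3 + 58*l^2 + 156*l + 80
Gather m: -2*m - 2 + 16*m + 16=14*m + 14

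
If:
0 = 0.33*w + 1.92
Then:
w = -5.82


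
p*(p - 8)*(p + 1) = p^3 - 7*p^2 - 8*p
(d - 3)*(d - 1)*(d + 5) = d^3 + d^2 - 17*d + 15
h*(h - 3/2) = h^2 - 3*h/2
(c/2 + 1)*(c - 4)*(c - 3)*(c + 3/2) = c^4/2 - 7*c^3/4 - 19*c^2/4 + 21*c/2 + 18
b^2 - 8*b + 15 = (b - 5)*(b - 3)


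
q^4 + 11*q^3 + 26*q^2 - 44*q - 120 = (q - 2)*(q + 2)*(q + 5)*(q + 6)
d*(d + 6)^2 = d^3 + 12*d^2 + 36*d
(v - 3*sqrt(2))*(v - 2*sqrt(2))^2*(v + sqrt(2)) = v^4 - 6*sqrt(2)*v^3 + 18*v^2 + 8*sqrt(2)*v - 48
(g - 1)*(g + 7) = g^2 + 6*g - 7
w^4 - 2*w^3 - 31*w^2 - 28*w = w*(w - 7)*(w + 1)*(w + 4)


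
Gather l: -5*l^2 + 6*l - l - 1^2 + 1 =-5*l^2 + 5*l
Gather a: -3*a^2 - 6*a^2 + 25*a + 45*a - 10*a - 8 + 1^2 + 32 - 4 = -9*a^2 + 60*a + 21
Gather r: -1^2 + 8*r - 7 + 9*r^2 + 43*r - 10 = 9*r^2 + 51*r - 18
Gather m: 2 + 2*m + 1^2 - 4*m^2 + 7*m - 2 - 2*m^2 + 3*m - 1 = -6*m^2 + 12*m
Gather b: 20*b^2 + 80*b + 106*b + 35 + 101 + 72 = 20*b^2 + 186*b + 208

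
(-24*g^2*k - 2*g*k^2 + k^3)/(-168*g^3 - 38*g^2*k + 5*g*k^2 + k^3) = k/(7*g + k)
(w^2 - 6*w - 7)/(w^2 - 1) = (w - 7)/(w - 1)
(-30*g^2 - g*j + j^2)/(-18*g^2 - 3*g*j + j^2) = (5*g + j)/(3*g + j)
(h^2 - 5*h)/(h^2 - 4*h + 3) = h*(h - 5)/(h^2 - 4*h + 3)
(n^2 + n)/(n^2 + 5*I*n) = (n + 1)/(n + 5*I)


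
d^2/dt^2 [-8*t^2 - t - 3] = -16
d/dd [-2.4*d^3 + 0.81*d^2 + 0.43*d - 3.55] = -7.2*d^2 + 1.62*d + 0.43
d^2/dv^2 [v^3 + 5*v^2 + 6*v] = 6*v + 10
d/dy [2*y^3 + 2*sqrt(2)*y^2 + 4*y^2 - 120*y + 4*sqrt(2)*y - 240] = 6*y^2 + 4*sqrt(2)*y + 8*y - 120 + 4*sqrt(2)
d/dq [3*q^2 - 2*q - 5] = 6*q - 2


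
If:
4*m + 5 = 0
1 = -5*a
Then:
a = -1/5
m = -5/4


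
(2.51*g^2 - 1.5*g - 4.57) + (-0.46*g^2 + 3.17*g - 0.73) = 2.05*g^2 + 1.67*g - 5.3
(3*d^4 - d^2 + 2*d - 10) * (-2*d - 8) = -6*d^5 - 24*d^4 + 2*d^3 + 4*d^2 + 4*d + 80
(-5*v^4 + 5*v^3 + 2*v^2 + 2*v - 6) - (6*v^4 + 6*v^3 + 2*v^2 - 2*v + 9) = -11*v^4 - v^3 + 4*v - 15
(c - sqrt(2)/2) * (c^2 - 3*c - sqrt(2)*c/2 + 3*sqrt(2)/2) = c^3 - 3*c^2 - sqrt(2)*c^2 + c/2 + 3*sqrt(2)*c - 3/2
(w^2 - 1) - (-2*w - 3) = w^2 + 2*w + 2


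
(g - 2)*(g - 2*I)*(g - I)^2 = g^4 - 2*g^3 - 4*I*g^3 - 5*g^2 + 8*I*g^2 + 10*g + 2*I*g - 4*I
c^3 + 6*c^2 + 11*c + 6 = (c + 1)*(c + 2)*(c + 3)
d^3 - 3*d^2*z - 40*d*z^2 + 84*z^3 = (d - 7*z)*(d - 2*z)*(d + 6*z)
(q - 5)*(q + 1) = q^2 - 4*q - 5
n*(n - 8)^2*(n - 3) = n^4 - 19*n^3 + 112*n^2 - 192*n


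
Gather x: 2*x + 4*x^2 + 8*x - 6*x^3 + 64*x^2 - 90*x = -6*x^3 + 68*x^2 - 80*x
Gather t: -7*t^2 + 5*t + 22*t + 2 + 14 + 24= -7*t^2 + 27*t + 40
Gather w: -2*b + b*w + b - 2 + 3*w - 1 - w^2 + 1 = -b - w^2 + w*(b + 3) - 2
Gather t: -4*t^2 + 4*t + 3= -4*t^2 + 4*t + 3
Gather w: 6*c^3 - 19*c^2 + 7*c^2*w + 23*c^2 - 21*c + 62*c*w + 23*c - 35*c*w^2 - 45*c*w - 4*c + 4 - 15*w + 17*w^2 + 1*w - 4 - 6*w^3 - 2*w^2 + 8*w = 6*c^3 + 4*c^2 - 2*c - 6*w^3 + w^2*(15 - 35*c) + w*(7*c^2 + 17*c - 6)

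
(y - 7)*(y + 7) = y^2 - 49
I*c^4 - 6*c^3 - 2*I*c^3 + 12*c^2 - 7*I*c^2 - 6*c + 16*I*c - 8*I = (c - 1)*(c + 2*I)*(c + 4*I)*(I*c - I)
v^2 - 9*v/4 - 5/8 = (v - 5/2)*(v + 1/4)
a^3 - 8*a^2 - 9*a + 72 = (a - 8)*(a - 3)*(a + 3)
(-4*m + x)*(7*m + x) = -28*m^2 + 3*m*x + x^2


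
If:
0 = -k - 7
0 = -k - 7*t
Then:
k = -7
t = 1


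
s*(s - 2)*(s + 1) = s^3 - s^2 - 2*s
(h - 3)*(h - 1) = h^2 - 4*h + 3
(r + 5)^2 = r^2 + 10*r + 25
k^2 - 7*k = k*(k - 7)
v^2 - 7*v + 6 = (v - 6)*(v - 1)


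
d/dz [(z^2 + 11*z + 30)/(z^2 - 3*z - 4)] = 2*(-7*z^2 - 34*z + 23)/(z^4 - 6*z^3 + z^2 + 24*z + 16)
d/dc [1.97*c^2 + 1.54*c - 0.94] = 3.94*c + 1.54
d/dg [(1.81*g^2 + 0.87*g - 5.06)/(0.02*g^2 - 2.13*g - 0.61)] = (-3.8727*g^2 - 2.0058*g - 11.3085)/(0.0004*g^4 - 0.0852*g^3 + 4.5125*g^2 + 2.5986*g + 0.3721)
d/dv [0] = 0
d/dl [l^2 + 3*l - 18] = 2*l + 3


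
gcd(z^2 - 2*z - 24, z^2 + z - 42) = z - 6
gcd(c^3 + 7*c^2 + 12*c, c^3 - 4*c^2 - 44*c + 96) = 1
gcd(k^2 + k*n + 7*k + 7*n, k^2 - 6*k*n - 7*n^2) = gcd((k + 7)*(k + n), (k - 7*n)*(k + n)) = k + n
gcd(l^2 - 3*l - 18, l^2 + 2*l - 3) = l + 3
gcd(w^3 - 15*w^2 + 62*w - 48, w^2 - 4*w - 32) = w - 8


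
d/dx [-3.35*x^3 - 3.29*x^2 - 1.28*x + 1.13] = -10.05*x^2 - 6.58*x - 1.28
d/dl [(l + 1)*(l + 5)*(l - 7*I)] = 3*l^2 + l*(12 - 14*I) + 5 - 42*I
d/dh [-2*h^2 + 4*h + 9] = 4 - 4*h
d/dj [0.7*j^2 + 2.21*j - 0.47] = 1.4*j + 2.21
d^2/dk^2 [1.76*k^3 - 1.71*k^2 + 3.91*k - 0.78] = 10.56*k - 3.42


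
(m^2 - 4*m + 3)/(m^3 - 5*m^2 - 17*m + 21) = (m - 3)/(m^2 - 4*m - 21)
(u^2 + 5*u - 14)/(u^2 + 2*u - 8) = (u + 7)/(u + 4)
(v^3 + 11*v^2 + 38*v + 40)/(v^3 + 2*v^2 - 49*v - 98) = (v^2 + 9*v + 20)/(v^2 - 49)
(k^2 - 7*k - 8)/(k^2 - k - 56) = (k + 1)/(k + 7)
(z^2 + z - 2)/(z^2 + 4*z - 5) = (z + 2)/(z + 5)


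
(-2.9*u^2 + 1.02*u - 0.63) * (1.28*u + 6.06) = -3.712*u^3 - 16.2684*u^2 + 5.3748*u - 3.8178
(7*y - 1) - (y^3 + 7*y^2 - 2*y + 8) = -y^3 - 7*y^2 + 9*y - 9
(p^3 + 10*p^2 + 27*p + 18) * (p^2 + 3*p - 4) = p^5 + 13*p^4 + 53*p^3 + 59*p^2 - 54*p - 72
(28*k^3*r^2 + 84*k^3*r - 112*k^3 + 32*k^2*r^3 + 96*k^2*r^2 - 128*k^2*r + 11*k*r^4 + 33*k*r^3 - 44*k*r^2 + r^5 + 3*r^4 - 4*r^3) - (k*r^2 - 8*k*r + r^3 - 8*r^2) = 28*k^3*r^2 + 84*k^3*r - 112*k^3 + 32*k^2*r^3 + 96*k^2*r^2 - 128*k^2*r + 11*k*r^4 + 33*k*r^3 - 45*k*r^2 + 8*k*r + r^5 + 3*r^4 - 5*r^3 + 8*r^2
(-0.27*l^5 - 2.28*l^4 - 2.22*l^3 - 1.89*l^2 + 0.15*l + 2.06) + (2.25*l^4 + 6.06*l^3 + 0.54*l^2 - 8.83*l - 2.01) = -0.27*l^5 - 0.0299999999999998*l^4 + 3.84*l^3 - 1.35*l^2 - 8.68*l + 0.0500000000000003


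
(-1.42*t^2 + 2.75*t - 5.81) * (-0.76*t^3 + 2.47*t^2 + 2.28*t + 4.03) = 1.0792*t^5 - 5.5974*t^4 + 7.9705*t^3 - 13.8033*t^2 - 2.1643*t - 23.4143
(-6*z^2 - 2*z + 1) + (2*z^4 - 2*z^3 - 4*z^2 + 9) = 2*z^4 - 2*z^3 - 10*z^2 - 2*z + 10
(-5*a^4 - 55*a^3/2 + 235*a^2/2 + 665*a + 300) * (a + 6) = -5*a^5 - 115*a^4/2 - 95*a^3/2 + 1370*a^2 + 4290*a + 1800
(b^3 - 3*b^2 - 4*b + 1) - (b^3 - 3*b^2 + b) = 1 - 5*b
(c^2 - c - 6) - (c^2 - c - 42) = 36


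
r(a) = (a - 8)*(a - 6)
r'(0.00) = -14.00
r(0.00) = 48.00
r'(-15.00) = -44.00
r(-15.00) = 483.00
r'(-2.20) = -18.40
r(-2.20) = 83.64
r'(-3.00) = -20.00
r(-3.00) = 99.00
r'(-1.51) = -17.02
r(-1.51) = 71.42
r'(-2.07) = -18.14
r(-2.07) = 81.26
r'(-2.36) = -18.72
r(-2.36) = 86.61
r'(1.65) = -10.70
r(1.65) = 27.62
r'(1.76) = -10.48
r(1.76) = 26.46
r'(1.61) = -10.78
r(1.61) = 28.05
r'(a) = 2*a - 14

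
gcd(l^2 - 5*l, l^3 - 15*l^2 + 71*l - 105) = l - 5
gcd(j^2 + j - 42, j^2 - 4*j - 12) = j - 6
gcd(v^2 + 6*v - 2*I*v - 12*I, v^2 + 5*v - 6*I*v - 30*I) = 1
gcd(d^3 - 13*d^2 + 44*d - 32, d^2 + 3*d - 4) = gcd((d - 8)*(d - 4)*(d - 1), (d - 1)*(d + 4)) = d - 1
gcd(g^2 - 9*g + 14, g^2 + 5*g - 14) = g - 2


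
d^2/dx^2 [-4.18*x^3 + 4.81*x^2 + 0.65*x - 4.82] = 9.62 - 25.08*x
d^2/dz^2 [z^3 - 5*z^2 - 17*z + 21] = 6*z - 10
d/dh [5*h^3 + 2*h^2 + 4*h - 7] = 15*h^2 + 4*h + 4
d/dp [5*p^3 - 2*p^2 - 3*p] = 15*p^2 - 4*p - 3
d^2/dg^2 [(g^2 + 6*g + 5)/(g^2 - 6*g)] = 6*(4*g^3 + 5*g^2 - 30*g + 60)/(g^3*(g^3 - 18*g^2 + 108*g - 216))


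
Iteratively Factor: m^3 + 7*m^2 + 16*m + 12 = (m + 3)*(m^2 + 4*m + 4) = (m + 2)*(m + 3)*(m + 2)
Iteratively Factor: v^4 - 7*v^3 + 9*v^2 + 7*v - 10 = (v - 5)*(v^3 - 2*v^2 - v + 2) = (v - 5)*(v - 1)*(v^2 - v - 2) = (v - 5)*(v - 2)*(v - 1)*(v + 1)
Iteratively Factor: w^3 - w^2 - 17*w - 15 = (w + 1)*(w^2 - 2*w - 15) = (w - 5)*(w + 1)*(w + 3)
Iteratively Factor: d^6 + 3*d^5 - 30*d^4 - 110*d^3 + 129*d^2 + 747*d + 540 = (d + 4)*(d^5 - d^4 - 26*d^3 - 6*d^2 + 153*d + 135) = (d + 3)*(d + 4)*(d^4 - 4*d^3 - 14*d^2 + 36*d + 45) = (d + 1)*(d + 3)*(d + 4)*(d^3 - 5*d^2 - 9*d + 45) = (d - 5)*(d + 1)*(d + 3)*(d + 4)*(d^2 - 9) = (d - 5)*(d - 3)*(d + 1)*(d + 3)*(d + 4)*(d + 3)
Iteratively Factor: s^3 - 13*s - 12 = (s - 4)*(s^2 + 4*s + 3) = (s - 4)*(s + 3)*(s + 1)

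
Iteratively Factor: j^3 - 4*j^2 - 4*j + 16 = (j - 4)*(j^2 - 4) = (j - 4)*(j + 2)*(j - 2)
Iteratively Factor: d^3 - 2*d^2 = (d)*(d^2 - 2*d) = d^2*(d - 2)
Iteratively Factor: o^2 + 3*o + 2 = (o + 1)*(o + 2)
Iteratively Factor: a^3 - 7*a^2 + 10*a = (a)*(a^2 - 7*a + 10) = a*(a - 5)*(a - 2)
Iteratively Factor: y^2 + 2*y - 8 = (y - 2)*(y + 4)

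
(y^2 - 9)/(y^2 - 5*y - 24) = (y - 3)/(y - 8)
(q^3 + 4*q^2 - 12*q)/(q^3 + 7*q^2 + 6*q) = (q - 2)/(q + 1)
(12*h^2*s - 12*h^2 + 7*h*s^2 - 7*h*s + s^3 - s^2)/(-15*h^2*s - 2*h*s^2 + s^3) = (4*h*s - 4*h + s^2 - s)/(s*(-5*h + s))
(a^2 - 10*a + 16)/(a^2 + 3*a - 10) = (a - 8)/(a + 5)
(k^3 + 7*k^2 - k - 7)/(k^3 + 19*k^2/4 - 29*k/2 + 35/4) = 4*(k + 1)/(4*k - 5)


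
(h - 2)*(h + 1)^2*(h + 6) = h^4 + 6*h^3 - 3*h^2 - 20*h - 12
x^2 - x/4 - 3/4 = (x - 1)*(x + 3/4)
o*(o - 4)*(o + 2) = o^3 - 2*o^2 - 8*o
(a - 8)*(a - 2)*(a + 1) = a^3 - 9*a^2 + 6*a + 16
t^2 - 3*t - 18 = (t - 6)*(t + 3)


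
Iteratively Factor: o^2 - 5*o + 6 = (o - 3)*(o - 2)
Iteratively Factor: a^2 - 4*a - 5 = (a - 5)*(a + 1)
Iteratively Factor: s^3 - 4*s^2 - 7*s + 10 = (s + 2)*(s^2 - 6*s + 5) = (s - 1)*(s + 2)*(s - 5)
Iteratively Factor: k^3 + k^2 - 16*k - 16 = (k + 4)*(k^2 - 3*k - 4) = (k + 1)*(k + 4)*(k - 4)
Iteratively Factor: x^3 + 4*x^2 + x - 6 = (x - 1)*(x^2 + 5*x + 6) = (x - 1)*(x + 3)*(x + 2)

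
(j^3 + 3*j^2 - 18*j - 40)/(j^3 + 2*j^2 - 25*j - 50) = (j - 4)/(j - 5)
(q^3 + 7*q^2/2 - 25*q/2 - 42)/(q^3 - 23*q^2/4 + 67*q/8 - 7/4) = 4*(q^2 + 7*q + 12)/(4*q^2 - 9*q + 2)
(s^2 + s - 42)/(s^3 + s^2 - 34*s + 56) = (s - 6)/(s^2 - 6*s + 8)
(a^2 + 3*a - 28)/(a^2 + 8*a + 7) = (a - 4)/(a + 1)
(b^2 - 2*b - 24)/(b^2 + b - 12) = (b - 6)/(b - 3)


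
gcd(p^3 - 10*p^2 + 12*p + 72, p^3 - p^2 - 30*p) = p - 6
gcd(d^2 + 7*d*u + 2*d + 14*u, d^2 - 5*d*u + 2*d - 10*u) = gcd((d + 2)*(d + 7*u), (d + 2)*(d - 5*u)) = d + 2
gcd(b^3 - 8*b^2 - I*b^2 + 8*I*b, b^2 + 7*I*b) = b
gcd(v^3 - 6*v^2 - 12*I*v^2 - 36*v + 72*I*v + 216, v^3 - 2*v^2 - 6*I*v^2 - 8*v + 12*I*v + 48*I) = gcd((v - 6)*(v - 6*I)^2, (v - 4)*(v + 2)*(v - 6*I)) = v - 6*I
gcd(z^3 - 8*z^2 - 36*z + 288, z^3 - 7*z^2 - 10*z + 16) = z - 8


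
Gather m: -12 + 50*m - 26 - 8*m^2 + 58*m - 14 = -8*m^2 + 108*m - 52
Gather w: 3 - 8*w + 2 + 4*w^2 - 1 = 4*w^2 - 8*w + 4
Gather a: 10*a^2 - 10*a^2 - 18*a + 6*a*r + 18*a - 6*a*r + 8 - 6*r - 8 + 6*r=0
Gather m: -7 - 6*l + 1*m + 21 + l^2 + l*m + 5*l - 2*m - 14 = l^2 - l + m*(l - 1)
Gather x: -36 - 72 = -108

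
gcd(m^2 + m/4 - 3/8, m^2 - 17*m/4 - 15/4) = m + 3/4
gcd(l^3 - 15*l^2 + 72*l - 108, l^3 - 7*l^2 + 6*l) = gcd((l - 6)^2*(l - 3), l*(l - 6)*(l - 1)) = l - 6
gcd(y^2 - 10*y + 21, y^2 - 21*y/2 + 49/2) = y - 7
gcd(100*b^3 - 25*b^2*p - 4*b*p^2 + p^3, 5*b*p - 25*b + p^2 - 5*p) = 5*b + p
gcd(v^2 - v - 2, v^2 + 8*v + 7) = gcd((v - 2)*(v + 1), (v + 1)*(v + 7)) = v + 1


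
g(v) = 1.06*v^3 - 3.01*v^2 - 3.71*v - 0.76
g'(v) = 3.18*v^2 - 6.02*v - 3.71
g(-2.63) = -31.11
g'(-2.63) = 34.12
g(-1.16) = -2.16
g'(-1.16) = 7.55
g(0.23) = -1.76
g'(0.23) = -4.93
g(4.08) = 5.99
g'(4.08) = 24.66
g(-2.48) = -26.24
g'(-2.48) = 30.78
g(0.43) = -2.83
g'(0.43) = -5.71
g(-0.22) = -0.10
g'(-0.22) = -2.23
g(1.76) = -10.83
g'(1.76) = -4.45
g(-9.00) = -983.92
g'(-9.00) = 308.05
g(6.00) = 97.58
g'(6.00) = 74.65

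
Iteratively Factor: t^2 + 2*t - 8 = (t - 2)*(t + 4)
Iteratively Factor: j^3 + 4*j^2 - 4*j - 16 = (j - 2)*(j^2 + 6*j + 8) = (j - 2)*(j + 4)*(j + 2)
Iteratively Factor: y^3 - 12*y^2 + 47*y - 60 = (y - 4)*(y^2 - 8*y + 15) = (y - 4)*(y - 3)*(y - 5)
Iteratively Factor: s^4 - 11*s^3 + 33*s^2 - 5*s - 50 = (s - 5)*(s^3 - 6*s^2 + 3*s + 10) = (s - 5)*(s + 1)*(s^2 - 7*s + 10) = (s - 5)*(s - 2)*(s + 1)*(s - 5)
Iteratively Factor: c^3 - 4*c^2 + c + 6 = (c - 2)*(c^2 - 2*c - 3) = (c - 2)*(c + 1)*(c - 3)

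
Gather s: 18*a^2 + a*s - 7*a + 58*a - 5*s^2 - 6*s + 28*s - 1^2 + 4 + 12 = 18*a^2 + 51*a - 5*s^2 + s*(a + 22) + 15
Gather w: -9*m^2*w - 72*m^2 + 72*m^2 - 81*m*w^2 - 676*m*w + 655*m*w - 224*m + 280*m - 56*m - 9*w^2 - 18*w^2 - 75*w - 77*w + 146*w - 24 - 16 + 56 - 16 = w^2*(-81*m - 27) + w*(-9*m^2 - 21*m - 6)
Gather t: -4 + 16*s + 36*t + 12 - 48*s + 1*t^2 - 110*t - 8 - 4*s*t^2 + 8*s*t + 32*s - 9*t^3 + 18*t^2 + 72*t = -9*t^3 + t^2*(19 - 4*s) + t*(8*s - 2)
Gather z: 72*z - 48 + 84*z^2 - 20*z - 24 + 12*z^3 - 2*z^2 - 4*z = 12*z^3 + 82*z^2 + 48*z - 72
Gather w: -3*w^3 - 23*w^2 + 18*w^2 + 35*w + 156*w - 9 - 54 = -3*w^3 - 5*w^2 + 191*w - 63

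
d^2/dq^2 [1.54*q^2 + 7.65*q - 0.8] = 3.08000000000000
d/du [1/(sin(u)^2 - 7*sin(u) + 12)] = (7 - 2*sin(u))*cos(u)/(sin(u)^2 - 7*sin(u) + 12)^2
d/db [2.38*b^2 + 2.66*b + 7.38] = 4.76*b + 2.66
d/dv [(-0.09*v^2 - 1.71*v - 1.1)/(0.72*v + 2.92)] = (-0.0648*v^2 - 0.5256*v - 4.2012)/(0.5184*v^2 + 4.2048*v + 8.5264)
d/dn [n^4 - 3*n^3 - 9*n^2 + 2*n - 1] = 4*n^3 - 9*n^2 - 18*n + 2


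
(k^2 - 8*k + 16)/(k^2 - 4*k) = (k - 4)/k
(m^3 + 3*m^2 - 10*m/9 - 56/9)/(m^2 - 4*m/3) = m + 13/3 + 14/(3*m)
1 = 1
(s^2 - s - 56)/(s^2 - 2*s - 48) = (s + 7)/(s + 6)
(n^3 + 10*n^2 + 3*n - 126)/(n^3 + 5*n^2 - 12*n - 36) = (n + 7)/(n + 2)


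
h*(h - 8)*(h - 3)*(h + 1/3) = h^4 - 32*h^3/3 + 61*h^2/3 + 8*h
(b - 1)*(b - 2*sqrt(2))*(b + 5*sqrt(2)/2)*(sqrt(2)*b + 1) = sqrt(2)*b^4 - sqrt(2)*b^3 + 2*b^3 - 19*sqrt(2)*b^2/2 - 2*b^2 - 10*b + 19*sqrt(2)*b/2 + 10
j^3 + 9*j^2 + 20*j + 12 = (j + 1)*(j + 2)*(j + 6)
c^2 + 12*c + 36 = (c + 6)^2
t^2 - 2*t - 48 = (t - 8)*(t + 6)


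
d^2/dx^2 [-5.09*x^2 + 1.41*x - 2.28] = -10.1800000000000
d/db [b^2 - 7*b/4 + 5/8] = 2*b - 7/4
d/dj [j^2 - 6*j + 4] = 2*j - 6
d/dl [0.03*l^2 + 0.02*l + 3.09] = 0.06*l + 0.02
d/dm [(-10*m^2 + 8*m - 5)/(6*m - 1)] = 2*(-30*m^2 + 10*m + 11)/(36*m^2 - 12*m + 1)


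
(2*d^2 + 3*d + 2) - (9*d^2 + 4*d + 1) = -7*d^2 - d + 1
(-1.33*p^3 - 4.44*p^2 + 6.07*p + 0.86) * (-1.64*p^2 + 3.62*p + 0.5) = 2.1812*p^5 + 2.467*p^4 - 26.6926*p^3 + 18.343*p^2 + 6.1482*p + 0.43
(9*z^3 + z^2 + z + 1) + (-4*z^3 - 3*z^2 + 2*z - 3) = 5*z^3 - 2*z^2 + 3*z - 2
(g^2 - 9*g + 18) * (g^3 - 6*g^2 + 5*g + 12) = g^5 - 15*g^4 + 77*g^3 - 141*g^2 - 18*g + 216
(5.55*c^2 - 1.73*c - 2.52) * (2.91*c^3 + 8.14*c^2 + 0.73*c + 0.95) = 16.1505*c^5 + 40.1427*c^4 - 17.3639*c^3 - 16.5032*c^2 - 3.4831*c - 2.394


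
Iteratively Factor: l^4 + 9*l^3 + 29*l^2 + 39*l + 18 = (l + 1)*(l^3 + 8*l^2 + 21*l + 18) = (l + 1)*(l + 2)*(l^2 + 6*l + 9) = (l + 1)*(l + 2)*(l + 3)*(l + 3)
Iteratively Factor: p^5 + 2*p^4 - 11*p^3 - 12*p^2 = (p + 1)*(p^4 + p^3 - 12*p^2) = (p + 1)*(p + 4)*(p^3 - 3*p^2) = p*(p + 1)*(p + 4)*(p^2 - 3*p) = p^2*(p + 1)*(p + 4)*(p - 3)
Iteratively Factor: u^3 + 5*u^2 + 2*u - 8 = (u + 4)*(u^2 + u - 2) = (u - 1)*(u + 4)*(u + 2)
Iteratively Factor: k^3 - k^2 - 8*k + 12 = (k + 3)*(k^2 - 4*k + 4) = (k - 2)*(k + 3)*(k - 2)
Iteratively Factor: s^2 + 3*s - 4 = (s + 4)*(s - 1)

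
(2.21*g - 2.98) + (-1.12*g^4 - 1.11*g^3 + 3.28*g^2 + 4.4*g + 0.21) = -1.12*g^4 - 1.11*g^3 + 3.28*g^2 + 6.61*g - 2.77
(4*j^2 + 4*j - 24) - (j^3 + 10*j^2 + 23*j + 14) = -j^3 - 6*j^2 - 19*j - 38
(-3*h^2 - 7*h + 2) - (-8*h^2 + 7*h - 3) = 5*h^2 - 14*h + 5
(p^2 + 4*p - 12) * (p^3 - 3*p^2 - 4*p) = p^5 + p^4 - 28*p^3 + 20*p^2 + 48*p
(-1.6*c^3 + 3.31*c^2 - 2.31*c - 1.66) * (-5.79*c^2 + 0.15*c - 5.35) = 9.264*c^5 - 19.4049*c^4 + 22.4314*c^3 - 8.4436*c^2 + 12.1095*c + 8.881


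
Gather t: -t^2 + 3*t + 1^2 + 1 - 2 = -t^2 + 3*t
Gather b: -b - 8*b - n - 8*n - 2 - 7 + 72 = -9*b - 9*n + 63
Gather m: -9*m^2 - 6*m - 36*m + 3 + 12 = -9*m^2 - 42*m + 15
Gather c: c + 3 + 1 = c + 4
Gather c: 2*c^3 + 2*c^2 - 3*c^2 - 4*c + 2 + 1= 2*c^3 - c^2 - 4*c + 3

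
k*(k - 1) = k^2 - k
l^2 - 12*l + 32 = (l - 8)*(l - 4)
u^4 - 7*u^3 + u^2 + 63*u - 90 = (u - 5)*(u - 3)*(u - 2)*(u + 3)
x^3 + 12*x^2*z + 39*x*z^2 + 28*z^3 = (x + z)*(x + 4*z)*(x + 7*z)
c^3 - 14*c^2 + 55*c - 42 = (c - 7)*(c - 6)*(c - 1)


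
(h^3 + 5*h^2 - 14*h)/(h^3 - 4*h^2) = (h^2 + 5*h - 14)/(h*(h - 4))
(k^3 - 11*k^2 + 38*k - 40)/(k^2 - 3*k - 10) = (k^2 - 6*k + 8)/(k + 2)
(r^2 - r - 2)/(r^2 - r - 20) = (-r^2 + r + 2)/(-r^2 + r + 20)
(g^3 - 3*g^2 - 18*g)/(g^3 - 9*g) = (g - 6)/(g - 3)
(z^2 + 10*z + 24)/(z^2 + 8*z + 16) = (z + 6)/(z + 4)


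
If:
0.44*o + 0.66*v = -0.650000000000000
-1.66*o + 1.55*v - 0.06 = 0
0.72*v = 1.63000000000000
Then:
No Solution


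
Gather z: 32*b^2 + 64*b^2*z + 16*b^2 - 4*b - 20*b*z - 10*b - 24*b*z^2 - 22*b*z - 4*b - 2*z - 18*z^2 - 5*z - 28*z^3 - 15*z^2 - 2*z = 48*b^2 - 18*b - 28*z^3 + z^2*(-24*b - 33) + z*(64*b^2 - 42*b - 9)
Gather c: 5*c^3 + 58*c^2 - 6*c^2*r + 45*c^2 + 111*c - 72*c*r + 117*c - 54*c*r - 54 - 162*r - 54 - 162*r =5*c^3 + c^2*(103 - 6*r) + c*(228 - 126*r) - 324*r - 108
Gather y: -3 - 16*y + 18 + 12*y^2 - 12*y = 12*y^2 - 28*y + 15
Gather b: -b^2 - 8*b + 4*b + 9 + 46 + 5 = -b^2 - 4*b + 60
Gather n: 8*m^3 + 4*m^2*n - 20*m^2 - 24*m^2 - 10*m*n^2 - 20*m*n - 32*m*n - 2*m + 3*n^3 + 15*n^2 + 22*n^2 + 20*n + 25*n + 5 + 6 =8*m^3 - 44*m^2 - 2*m + 3*n^3 + n^2*(37 - 10*m) + n*(4*m^2 - 52*m + 45) + 11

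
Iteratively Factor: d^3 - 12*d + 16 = (d + 4)*(d^2 - 4*d + 4) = (d - 2)*(d + 4)*(d - 2)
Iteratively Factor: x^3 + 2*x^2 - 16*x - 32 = (x + 2)*(x^2 - 16) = (x - 4)*(x + 2)*(x + 4)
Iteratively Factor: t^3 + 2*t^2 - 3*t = (t)*(t^2 + 2*t - 3) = t*(t + 3)*(t - 1)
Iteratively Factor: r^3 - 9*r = (r - 3)*(r^2 + 3*r) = (r - 3)*(r + 3)*(r)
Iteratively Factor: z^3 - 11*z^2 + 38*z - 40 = (z - 5)*(z^2 - 6*z + 8) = (z - 5)*(z - 2)*(z - 4)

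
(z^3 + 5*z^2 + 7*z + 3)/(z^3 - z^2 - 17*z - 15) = (z + 1)/(z - 5)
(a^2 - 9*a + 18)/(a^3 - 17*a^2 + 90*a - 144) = 1/(a - 8)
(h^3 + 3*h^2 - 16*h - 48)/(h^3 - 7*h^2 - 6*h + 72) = (h + 4)/(h - 6)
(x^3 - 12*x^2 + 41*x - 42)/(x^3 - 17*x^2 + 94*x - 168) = (x^2 - 5*x + 6)/(x^2 - 10*x + 24)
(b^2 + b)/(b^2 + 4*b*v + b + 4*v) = b/(b + 4*v)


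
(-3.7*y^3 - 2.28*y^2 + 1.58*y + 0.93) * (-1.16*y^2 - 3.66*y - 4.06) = 4.292*y^5 + 16.1868*y^4 + 21.534*y^3 + 2.3952*y^2 - 9.8186*y - 3.7758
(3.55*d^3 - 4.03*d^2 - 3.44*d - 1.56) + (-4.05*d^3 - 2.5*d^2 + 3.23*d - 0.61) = -0.5*d^3 - 6.53*d^2 - 0.21*d - 2.17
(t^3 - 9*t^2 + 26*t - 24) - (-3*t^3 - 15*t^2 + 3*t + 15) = 4*t^3 + 6*t^2 + 23*t - 39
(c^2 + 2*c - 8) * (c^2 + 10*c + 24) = c^4 + 12*c^3 + 36*c^2 - 32*c - 192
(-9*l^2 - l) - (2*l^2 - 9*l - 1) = -11*l^2 + 8*l + 1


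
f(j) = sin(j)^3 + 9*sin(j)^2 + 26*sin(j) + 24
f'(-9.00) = -17.39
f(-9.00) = 14.74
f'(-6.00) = 30.02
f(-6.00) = 31.99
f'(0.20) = 29.10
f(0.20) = 29.53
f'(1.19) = 16.83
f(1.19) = 56.69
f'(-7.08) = 10.25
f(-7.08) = 9.64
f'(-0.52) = 15.44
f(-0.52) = 13.18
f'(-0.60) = 13.86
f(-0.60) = 12.01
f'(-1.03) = 6.58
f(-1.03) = 7.69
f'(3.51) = -18.57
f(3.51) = 15.76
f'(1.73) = -7.40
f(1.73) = 59.41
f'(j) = 3*sin(j)^2*cos(j) + 18*sin(j)*cos(j) + 26*cos(j)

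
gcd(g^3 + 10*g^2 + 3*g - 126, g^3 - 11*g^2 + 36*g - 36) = g - 3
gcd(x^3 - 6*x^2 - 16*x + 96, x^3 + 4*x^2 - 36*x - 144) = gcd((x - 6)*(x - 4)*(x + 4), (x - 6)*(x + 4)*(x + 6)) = x^2 - 2*x - 24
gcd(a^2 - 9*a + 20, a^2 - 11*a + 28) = a - 4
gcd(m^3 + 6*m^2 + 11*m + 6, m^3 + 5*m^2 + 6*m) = m^2 + 5*m + 6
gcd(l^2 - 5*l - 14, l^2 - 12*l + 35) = l - 7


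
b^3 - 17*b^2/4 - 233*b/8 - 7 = (b - 8)*(b + 1/4)*(b + 7/2)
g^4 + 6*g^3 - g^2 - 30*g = g*(g - 2)*(g + 3)*(g + 5)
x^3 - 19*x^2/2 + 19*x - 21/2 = (x - 7)*(x - 3/2)*(x - 1)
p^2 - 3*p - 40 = (p - 8)*(p + 5)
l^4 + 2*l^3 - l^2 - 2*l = l*(l - 1)*(l + 1)*(l + 2)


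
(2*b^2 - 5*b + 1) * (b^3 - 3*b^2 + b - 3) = 2*b^5 - 11*b^4 + 18*b^3 - 14*b^2 + 16*b - 3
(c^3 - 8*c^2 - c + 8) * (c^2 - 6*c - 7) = c^5 - 14*c^4 + 40*c^3 + 70*c^2 - 41*c - 56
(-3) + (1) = -2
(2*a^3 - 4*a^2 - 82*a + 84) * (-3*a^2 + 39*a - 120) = -6*a^5 + 90*a^4 - 150*a^3 - 2970*a^2 + 13116*a - 10080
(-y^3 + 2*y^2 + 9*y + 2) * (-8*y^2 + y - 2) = 8*y^5 - 17*y^4 - 68*y^3 - 11*y^2 - 16*y - 4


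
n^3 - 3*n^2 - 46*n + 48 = (n - 8)*(n - 1)*(n + 6)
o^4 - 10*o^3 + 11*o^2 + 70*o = o*(o - 7)*(o - 5)*(o + 2)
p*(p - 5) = p^2 - 5*p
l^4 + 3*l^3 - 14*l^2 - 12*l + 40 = (l - 2)^2*(l + 2)*(l + 5)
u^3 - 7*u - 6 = (u - 3)*(u + 1)*(u + 2)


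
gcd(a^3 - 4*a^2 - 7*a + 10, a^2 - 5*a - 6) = 1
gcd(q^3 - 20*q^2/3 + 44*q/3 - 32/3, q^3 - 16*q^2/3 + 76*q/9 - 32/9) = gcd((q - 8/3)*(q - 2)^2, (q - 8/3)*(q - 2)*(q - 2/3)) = q^2 - 14*q/3 + 16/3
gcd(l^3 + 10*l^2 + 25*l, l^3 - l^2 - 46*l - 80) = l + 5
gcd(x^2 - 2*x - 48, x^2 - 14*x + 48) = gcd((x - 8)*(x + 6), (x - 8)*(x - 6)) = x - 8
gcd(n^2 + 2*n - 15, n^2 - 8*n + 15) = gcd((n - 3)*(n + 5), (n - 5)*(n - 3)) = n - 3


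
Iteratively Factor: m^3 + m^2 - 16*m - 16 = (m + 4)*(m^2 - 3*m - 4) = (m + 1)*(m + 4)*(m - 4)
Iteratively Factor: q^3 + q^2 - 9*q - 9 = (q + 1)*(q^2 - 9) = (q + 1)*(q + 3)*(q - 3)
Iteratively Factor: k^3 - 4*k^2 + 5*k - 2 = (k - 1)*(k^2 - 3*k + 2) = (k - 1)^2*(k - 2)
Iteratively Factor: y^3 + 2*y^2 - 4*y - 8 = (y + 2)*(y^2 - 4) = (y - 2)*(y + 2)*(y + 2)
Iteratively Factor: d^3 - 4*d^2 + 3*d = (d - 1)*(d^2 - 3*d) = (d - 3)*(d - 1)*(d)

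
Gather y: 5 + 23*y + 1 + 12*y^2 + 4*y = 12*y^2 + 27*y + 6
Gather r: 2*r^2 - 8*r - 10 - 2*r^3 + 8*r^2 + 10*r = -2*r^3 + 10*r^2 + 2*r - 10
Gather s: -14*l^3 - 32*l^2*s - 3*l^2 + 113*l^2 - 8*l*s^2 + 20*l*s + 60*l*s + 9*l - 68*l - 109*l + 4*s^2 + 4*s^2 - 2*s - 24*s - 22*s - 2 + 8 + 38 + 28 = -14*l^3 + 110*l^2 - 168*l + s^2*(8 - 8*l) + s*(-32*l^2 + 80*l - 48) + 72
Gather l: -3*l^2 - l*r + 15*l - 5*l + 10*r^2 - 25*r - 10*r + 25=-3*l^2 + l*(10 - r) + 10*r^2 - 35*r + 25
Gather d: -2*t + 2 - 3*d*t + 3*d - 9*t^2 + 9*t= d*(3 - 3*t) - 9*t^2 + 7*t + 2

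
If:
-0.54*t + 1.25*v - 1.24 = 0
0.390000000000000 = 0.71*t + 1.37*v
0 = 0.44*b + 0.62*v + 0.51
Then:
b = -2.10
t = -0.74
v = 0.67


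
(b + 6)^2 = b^2 + 12*b + 36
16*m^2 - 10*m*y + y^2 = (-8*m + y)*(-2*m + y)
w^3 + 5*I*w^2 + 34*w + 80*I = (w - 5*I)*(w + 2*I)*(w + 8*I)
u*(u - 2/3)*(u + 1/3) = u^3 - u^2/3 - 2*u/9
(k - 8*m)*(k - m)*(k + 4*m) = k^3 - 5*k^2*m - 28*k*m^2 + 32*m^3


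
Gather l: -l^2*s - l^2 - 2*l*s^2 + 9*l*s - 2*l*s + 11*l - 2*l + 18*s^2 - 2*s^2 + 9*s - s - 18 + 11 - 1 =l^2*(-s - 1) + l*(-2*s^2 + 7*s + 9) + 16*s^2 + 8*s - 8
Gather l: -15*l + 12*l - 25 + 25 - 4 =-3*l - 4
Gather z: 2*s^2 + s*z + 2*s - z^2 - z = 2*s^2 + 2*s - z^2 + z*(s - 1)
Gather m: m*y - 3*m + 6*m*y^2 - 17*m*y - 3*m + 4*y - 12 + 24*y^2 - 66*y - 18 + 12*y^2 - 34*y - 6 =m*(6*y^2 - 16*y - 6) + 36*y^2 - 96*y - 36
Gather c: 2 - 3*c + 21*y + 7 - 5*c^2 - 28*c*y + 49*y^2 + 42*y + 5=-5*c^2 + c*(-28*y - 3) + 49*y^2 + 63*y + 14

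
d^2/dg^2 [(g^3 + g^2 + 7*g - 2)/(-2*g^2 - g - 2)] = 2*(-23*g^3 + 30*g^2 + 84*g + 4)/(8*g^6 + 12*g^5 + 30*g^4 + 25*g^3 + 30*g^2 + 12*g + 8)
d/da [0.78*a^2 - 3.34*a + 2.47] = 1.56*a - 3.34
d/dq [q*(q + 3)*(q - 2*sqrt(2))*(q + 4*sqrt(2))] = 4*q^3 + 6*sqrt(2)*q^2 + 9*q^2 - 32*q + 12*sqrt(2)*q - 48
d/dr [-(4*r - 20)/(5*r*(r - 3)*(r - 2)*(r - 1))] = 4*(3*r^4 - 32*r^3 + 101*r^2 - 110*r + 30)/(5*r^2*(r^6 - 12*r^5 + 58*r^4 - 144*r^3 + 193*r^2 - 132*r + 36))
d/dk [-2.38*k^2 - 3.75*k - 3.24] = -4.76*k - 3.75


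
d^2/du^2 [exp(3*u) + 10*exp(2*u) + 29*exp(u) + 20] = (9*exp(2*u) + 40*exp(u) + 29)*exp(u)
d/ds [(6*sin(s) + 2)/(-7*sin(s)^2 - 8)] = 2*(21*sin(s)^2 + 14*sin(s) - 24)*cos(s)/(7*sin(s)^2 + 8)^2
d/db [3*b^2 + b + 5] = 6*b + 1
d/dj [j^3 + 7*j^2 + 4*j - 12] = 3*j^2 + 14*j + 4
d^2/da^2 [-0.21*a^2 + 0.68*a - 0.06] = -0.420000000000000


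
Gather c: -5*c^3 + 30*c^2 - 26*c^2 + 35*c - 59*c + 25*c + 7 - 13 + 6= -5*c^3 + 4*c^2 + c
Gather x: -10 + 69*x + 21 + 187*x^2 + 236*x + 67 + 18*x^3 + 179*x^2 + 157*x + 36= 18*x^3 + 366*x^2 + 462*x + 114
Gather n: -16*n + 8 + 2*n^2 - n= 2*n^2 - 17*n + 8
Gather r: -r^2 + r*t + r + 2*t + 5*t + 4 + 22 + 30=-r^2 + r*(t + 1) + 7*t + 56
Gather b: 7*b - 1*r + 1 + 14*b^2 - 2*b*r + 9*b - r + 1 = 14*b^2 + b*(16 - 2*r) - 2*r + 2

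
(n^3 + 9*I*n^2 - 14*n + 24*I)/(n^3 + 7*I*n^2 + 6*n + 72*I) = (n - I)/(n - 3*I)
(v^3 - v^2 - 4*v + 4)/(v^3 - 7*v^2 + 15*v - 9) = (v^2 - 4)/(v^2 - 6*v + 9)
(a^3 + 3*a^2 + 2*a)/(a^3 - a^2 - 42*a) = (a^2 + 3*a + 2)/(a^2 - a - 42)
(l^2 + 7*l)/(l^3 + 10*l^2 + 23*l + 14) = l/(l^2 + 3*l + 2)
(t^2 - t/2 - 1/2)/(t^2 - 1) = (t + 1/2)/(t + 1)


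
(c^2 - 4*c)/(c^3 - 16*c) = 1/(c + 4)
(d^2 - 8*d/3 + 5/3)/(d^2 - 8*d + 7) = (d - 5/3)/(d - 7)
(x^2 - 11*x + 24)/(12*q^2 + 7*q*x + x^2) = (x^2 - 11*x + 24)/(12*q^2 + 7*q*x + x^2)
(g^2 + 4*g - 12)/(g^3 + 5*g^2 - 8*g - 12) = 1/(g + 1)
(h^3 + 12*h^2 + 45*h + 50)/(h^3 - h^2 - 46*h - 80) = (h + 5)/(h - 8)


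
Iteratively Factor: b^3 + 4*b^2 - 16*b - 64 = (b - 4)*(b^2 + 8*b + 16) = (b - 4)*(b + 4)*(b + 4)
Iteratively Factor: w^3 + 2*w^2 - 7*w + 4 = (w - 1)*(w^2 + 3*w - 4) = (w - 1)*(w + 4)*(w - 1)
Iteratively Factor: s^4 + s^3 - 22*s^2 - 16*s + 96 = (s - 4)*(s^3 + 5*s^2 - 2*s - 24) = (s - 4)*(s + 4)*(s^2 + s - 6) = (s - 4)*(s + 3)*(s + 4)*(s - 2)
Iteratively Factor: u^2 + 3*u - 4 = (u + 4)*(u - 1)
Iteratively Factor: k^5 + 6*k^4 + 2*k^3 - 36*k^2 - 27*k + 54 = (k + 3)*(k^4 + 3*k^3 - 7*k^2 - 15*k + 18) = (k - 2)*(k + 3)*(k^3 + 5*k^2 + 3*k - 9) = (k - 2)*(k - 1)*(k + 3)*(k^2 + 6*k + 9) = (k - 2)*(k - 1)*(k + 3)^2*(k + 3)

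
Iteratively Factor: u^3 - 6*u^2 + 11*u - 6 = (u - 2)*(u^2 - 4*u + 3) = (u - 2)*(u - 1)*(u - 3)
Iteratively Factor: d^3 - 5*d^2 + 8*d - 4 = (d - 2)*(d^2 - 3*d + 2) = (d - 2)*(d - 1)*(d - 2)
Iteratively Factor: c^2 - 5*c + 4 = (c - 1)*(c - 4)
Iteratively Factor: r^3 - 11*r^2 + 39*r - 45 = (r - 3)*(r^2 - 8*r + 15) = (r - 3)^2*(r - 5)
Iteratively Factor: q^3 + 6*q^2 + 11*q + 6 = (q + 1)*(q^2 + 5*q + 6) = (q + 1)*(q + 3)*(q + 2)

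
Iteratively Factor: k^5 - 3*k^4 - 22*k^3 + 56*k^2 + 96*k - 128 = (k - 4)*(k^4 + k^3 - 18*k^2 - 16*k + 32) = (k - 4)*(k + 2)*(k^3 - k^2 - 16*k + 16) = (k - 4)^2*(k + 2)*(k^2 + 3*k - 4) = (k - 4)^2*(k - 1)*(k + 2)*(k + 4)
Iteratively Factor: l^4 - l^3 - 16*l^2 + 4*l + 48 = (l - 2)*(l^3 + l^2 - 14*l - 24) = (l - 2)*(l + 2)*(l^2 - l - 12) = (l - 2)*(l + 2)*(l + 3)*(l - 4)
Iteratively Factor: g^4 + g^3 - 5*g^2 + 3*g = (g)*(g^3 + g^2 - 5*g + 3) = g*(g - 1)*(g^2 + 2*g - 3) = g*(g - 1)^2*(g + 3)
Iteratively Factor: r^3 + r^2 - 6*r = (r + 3)*(r^2 - 2*r) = r*(r + 3)*(r - 2)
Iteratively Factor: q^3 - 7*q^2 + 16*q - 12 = (q - 2)*(q^2 - 5*q + 6) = (q - 2)^2*(q - 3)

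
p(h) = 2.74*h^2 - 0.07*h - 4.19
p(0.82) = -2.41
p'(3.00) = 16.37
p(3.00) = 20.26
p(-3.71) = 33.78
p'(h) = 5.48*h - 0.07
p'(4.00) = 21.85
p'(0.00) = -0.07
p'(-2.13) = -11.74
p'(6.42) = 35.11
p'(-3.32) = -18.26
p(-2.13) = 8.39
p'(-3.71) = -20.40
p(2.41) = 11.56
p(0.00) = -4.19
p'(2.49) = 13.58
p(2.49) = 12.62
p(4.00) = 39.37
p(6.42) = 108.29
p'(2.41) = 13.14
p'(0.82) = 4.42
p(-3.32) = 26.24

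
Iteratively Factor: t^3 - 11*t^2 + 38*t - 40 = (t - 4)*(t^2 - 7*t + 10) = (t - 4)*(t - 2)*(t - 5)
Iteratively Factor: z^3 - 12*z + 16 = (z - 2)*(z^2 + 2*z - 8) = (z - 2)*(z + 4)*(z - 2)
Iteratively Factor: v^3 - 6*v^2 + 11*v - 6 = (v - 1)*(v^2 - 5*v + 6) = (v - 2)*(v - 1)*(v - 3)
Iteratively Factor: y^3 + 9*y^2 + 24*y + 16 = (y + 1)*(y^2 + 8*y + 16) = (y + 1)*(y + 4)*(y + 4)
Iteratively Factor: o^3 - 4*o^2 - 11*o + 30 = (o - 5)*(o^2 + o - 6) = (o - 5)*(o + 3)*(o - 2)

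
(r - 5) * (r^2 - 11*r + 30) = r^3 - 16*r^2 + 85*r - 150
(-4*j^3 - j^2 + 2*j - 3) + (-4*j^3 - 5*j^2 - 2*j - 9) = -8*j^3 - 6*j^2 - 12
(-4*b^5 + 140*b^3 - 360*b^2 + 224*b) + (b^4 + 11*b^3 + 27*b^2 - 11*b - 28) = -4*b^5 + b^4 + 151*b^3 - 333*b^2 + 213*b - 28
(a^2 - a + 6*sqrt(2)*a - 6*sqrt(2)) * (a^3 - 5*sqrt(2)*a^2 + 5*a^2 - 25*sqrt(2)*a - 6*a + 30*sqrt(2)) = a^5 + sqrt(2)*a^4 + 4*a^4 - 71*a^3 + 4*sqrt(2)*a^3 - 234*a^2 - 11*sqrt(2)*a^2 + 6*sqrt(2)*a + 660*a - 360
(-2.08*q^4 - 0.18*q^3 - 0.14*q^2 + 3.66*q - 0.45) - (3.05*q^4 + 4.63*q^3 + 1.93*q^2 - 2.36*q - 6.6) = -5.13*q^4 - 4.81*q^3 - 2.07*q^2 + 6.02*q + 6.15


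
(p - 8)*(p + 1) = p^2 - 7*p - 8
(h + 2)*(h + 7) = h^2 + 9*h + 14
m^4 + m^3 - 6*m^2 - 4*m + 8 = (m - 2)*(m - 1)*(m + 2)^2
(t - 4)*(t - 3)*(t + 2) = t^3 - 5*t^2 - 2*t + 24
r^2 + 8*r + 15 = (r + 3)*(r + 5)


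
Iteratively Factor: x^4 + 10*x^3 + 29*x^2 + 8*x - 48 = (x + 3)*(x^3 + 7*x^2 + 8*x - 16) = (x + 3)*(x + 4)*(x^2 + 3*x - 4) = (x - 1)*(x + 3)*(x + 4)*(x + 4)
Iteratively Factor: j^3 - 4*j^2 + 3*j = (j - 3)*(j^2 - j) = j*(j - 3)*(j - 1)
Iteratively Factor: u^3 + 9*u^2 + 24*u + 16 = (u + 1)*(u^2 + 8*u + 16) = (u + 1)*(u + 4)*(u + 4)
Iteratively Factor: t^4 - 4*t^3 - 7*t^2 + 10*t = (t - 1)*(t^3 - 3*t^2 - 10*t) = (t - 1)*(t + 2)*(t^2 - 5*t) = t*(t - 1)*(t + 2)*(t - 5)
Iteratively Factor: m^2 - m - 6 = (m - 3)*(m + 2)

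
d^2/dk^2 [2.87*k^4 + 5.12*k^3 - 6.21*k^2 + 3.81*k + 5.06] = 34.44*k^2 + 30.72*k - 12.42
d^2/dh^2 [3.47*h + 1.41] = 0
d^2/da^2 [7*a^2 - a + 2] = 14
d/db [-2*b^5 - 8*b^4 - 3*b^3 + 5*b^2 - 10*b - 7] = -10*b^4 - 32*b^3 - 9*b^2 + 10*b - 10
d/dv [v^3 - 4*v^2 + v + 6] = 3*v^2 - 8*v + 1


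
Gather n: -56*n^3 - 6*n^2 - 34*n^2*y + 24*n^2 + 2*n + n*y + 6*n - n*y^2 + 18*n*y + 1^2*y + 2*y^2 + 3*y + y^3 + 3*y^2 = -56*n^3 + n^2*(18 - 34*y) + n*(-y^2 + 19*y + 8) + y^3 + 5*y^2 + 4*y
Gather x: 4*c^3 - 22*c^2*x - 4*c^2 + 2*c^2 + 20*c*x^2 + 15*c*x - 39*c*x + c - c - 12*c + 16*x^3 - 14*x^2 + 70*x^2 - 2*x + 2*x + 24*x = 4*c^3 - 2*c^2 - 12*c + 16*x^3 + x^2*(20*c + 56) + x*(-22*c^2 - 24*c + 24)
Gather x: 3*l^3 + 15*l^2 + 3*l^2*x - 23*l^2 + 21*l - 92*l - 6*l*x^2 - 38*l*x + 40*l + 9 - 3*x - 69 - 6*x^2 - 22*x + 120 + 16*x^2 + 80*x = 3*l^3 - 8*l^2 - 31*l + x^2*(10 - 6*l) + x*(3*l^2 - 38*l + 55) + 60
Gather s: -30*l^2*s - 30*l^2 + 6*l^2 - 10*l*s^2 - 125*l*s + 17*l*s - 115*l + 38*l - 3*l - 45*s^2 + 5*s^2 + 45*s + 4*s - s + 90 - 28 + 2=-24*l^2 - 80*l + s^2*(-10*l - 40) + s*(-30*l^2 - 108*l + 48) + 64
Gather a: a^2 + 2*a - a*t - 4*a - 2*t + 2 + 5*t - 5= a^2 + a*(-t - 2) + 3*t - 3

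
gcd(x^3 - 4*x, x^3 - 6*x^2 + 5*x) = x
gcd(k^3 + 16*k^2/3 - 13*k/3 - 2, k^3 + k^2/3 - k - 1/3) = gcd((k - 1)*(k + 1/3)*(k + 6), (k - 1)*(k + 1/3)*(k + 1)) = k^2 - 2*k/3 - 1/3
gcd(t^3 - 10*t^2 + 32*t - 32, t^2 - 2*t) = t - 2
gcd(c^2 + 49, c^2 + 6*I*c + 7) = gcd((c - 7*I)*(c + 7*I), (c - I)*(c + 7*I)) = c + 7*I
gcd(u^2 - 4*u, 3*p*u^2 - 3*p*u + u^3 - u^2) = u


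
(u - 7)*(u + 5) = u^2 - 2*u - 35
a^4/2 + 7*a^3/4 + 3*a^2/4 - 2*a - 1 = (a/2 + 1)*(a - 1)*(a + 1/2)*(a + 2)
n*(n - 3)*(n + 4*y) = n^3 + 4*n^2*y - 3*n^2 - 12*n*y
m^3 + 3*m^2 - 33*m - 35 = (m - 5)*(m + 1)*(m + 7)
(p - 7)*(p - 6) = p^2 - 13*p + 42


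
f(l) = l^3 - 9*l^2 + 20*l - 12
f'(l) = 3*l^2 - 18*l + 20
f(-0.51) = -24.67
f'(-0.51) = 29.96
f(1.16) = 0.65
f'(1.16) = 3.16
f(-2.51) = -134.71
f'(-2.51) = 84.08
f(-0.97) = -40.78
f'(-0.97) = 40.28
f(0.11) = -9.91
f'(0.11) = 18.06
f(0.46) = -4.61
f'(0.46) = 12.35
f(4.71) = -12.97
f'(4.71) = 1.77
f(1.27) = 0.93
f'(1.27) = 1.98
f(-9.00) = -1650.00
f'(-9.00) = 425.00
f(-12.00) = -3276.00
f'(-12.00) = 668.00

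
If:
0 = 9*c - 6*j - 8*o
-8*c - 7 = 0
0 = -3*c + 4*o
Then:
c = -7/8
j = -7/16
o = -21/32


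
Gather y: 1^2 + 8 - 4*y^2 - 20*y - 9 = -4*y^2 - 20*y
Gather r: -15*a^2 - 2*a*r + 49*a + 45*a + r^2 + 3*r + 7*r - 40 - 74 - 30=-15*a^2 + 94*a + r^2 + r*(10 - 2*a) - 144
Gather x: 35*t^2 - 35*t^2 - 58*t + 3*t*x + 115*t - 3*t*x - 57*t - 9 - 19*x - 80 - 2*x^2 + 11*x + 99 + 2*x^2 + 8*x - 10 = 0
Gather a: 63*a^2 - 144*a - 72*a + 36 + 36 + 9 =63*a^2 - 216*a + 81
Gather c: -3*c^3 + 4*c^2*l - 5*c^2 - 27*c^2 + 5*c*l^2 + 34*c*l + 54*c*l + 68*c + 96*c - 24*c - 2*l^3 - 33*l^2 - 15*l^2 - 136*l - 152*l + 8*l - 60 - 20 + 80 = -3*c^3 + c^2*(4*l - 32) + c*(5*l^2 + 88*l + 140) - 2*l^3 - 48*l^2 - 280*l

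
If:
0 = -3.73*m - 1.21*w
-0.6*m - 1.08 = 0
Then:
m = -1.80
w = 5.55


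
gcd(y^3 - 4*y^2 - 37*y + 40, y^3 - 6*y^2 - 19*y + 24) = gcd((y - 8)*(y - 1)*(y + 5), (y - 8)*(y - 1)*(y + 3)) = y^2 - 9*y + 8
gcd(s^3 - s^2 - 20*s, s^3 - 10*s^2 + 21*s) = s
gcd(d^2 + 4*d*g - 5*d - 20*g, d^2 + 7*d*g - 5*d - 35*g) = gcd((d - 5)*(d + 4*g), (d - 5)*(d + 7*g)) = d - 5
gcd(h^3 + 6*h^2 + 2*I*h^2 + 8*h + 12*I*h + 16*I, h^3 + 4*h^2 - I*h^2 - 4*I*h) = h + 4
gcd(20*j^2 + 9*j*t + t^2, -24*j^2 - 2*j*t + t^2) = 4*j + t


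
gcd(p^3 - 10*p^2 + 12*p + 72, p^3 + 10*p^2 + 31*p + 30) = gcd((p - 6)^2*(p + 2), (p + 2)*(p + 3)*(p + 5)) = p + 2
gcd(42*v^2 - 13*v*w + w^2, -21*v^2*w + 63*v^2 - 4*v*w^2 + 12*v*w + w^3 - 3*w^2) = 7*v - w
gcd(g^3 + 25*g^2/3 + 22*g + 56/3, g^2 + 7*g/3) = g + 7/3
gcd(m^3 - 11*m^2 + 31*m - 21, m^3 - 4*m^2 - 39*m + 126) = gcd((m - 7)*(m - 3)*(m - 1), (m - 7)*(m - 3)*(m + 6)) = m^2 - 10*m + 21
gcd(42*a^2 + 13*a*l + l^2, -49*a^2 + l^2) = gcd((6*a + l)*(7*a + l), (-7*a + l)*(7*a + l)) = 7*a + l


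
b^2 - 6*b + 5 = (b - 5)*(b - 1)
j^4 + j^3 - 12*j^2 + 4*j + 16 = (j - 2)^2*(j + 1)*(j + 4)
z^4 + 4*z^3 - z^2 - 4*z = z*(z - 1)*(z + 1)*(z + 4)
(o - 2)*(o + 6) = o^2 + 4*o - 12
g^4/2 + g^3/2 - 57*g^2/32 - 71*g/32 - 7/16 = (g/2 + 1/2)*(g - 2)*(g + 1/4)*(g + 7/4)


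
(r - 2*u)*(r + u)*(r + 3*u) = r^3 + 2*r^2*u - 5*r*u^2 - 6*u^3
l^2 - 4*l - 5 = (l - 5)*(l + 1)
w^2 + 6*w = w*(w + 6)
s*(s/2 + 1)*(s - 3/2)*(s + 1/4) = s^4/2 + 3*s^3/8 - 23*s^2/16 - 3*s/8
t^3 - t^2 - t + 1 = (t - 1)^2*(t + 1)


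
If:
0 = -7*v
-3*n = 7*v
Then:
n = 0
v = 0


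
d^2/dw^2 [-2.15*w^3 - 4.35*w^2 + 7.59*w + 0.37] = -12.9*w - 8.7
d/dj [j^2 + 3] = 2*j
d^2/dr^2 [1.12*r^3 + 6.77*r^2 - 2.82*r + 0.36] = 6.72*r + 13.54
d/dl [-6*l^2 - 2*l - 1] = -12*l - 2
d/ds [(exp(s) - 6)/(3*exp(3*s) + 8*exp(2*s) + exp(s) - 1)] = (-(exp(s) - 6)*(9*exp(2*s) + 16*exp(s) + 1) + 3*exp(3*s) + 8*exp(2*s) + exp(s) - 1)*exp(s)/(3*exp(3*s) + 8*exp(2*s) + exp(s) - 1)^2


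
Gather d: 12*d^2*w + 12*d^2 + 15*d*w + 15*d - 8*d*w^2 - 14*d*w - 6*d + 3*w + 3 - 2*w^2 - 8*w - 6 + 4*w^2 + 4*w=d^2*(12*w + 12) + d*(-8*w^2 + w + 9) + 2*w^2 - w - 3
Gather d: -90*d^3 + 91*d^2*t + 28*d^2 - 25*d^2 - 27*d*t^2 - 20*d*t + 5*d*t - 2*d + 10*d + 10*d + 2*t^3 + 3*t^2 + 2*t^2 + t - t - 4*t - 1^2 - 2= -90*d^3 + d^2*(91*t + 3) + d*(-27*t^2 - 15*t + 18) + 2*t^3 + 5*t^2 - 4*t - 3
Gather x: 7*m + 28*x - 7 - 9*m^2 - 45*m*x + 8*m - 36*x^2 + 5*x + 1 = -9*m^2 + 15*m - 36*x^2 + x*(33 - 45*m) - 6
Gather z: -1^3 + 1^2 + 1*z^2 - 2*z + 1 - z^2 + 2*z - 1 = 0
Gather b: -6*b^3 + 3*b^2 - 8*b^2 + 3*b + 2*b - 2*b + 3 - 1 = -6*b^3 - 5*b^2 + 3*b + 2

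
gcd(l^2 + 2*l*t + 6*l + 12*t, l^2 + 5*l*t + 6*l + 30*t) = l + 6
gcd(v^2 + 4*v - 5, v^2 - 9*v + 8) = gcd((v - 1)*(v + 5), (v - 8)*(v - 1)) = v - 1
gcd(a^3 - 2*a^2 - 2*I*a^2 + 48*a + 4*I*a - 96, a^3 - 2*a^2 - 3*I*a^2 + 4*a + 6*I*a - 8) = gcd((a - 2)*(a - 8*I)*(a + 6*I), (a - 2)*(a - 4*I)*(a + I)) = a - 2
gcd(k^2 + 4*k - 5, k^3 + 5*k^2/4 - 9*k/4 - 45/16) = 1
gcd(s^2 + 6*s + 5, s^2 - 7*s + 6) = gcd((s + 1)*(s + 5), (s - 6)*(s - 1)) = 1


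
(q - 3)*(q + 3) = q^2 - 9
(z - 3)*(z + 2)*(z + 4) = z^3 + 3*z^2 - 10*z - 24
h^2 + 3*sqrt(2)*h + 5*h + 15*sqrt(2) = (h + 5)*(h + 3*sqrt(2))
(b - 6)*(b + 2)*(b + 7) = b^3 + 3*b^2 - 40*b - 84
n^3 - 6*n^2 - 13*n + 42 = (n - 7)*(n - 2)*(n + 3)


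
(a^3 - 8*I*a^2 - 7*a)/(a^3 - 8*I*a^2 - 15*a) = (-a^2 + 8*I*a + 7)/(-a^2 + 8*I*a + 15)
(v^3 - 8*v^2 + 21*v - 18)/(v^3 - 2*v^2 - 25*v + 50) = (v^2 - 6*v + 9)/(v^2 - 25)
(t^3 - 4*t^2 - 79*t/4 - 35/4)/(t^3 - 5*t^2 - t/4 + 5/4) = (2*t^2 - 9*t - 35)/(2*t^2 - 11*t + 5)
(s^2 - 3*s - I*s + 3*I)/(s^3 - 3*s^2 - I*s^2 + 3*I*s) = 1/s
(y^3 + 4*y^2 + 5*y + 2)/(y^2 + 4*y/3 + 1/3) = 3*(y^2 + 3*y + 2)/(3*y + 1)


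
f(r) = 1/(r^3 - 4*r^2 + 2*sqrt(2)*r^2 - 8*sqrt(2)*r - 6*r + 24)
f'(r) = (-3*r^2 - 4*sqrt(2)*r + 8*r + 6 + 8*sqrt(2))/(r^3 - 4*r^2 + 2*sqrt(2)*r^2 - 8*sqrt(2)*r - 6*r + 24)^2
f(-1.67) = 0.02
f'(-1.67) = 0.00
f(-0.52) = 0.03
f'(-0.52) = 0.01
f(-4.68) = -0.04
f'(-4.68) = -0.11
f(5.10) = 0.03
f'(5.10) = -0.03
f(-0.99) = 0.03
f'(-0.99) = 0.01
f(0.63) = 0.08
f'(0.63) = 0.11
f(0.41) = 0.06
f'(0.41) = 0.06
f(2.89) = -0.09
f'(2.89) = -0.00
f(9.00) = 0.00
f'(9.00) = 0.00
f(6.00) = 0.01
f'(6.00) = -0.00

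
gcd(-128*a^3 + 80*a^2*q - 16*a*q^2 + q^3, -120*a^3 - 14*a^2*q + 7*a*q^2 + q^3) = -4*a + q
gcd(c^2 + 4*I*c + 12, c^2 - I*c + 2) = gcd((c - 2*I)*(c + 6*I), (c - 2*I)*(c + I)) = c - 2*I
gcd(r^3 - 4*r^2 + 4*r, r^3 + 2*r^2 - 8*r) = r^2 - 2*r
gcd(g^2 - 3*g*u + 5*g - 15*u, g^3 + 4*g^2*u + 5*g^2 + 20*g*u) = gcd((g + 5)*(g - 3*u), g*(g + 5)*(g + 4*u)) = g + 5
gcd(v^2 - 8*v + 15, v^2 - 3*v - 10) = v - 5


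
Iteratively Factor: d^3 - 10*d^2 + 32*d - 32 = (d - 4)*(d^2 - 6*d + 8) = (d - 4)*(d - 2)*(d - 4)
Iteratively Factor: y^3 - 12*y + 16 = (y - 2)*(y^2 + 2*y - 8) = (y - 2)^2*(y + 4)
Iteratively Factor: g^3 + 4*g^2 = (g)*(g^2 + 4*g) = g^2*(g + 4)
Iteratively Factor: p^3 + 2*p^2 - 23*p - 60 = (p + 4)*(p^2 - 2*p - 15) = (p + 3)*(p + 4)*(p - 5)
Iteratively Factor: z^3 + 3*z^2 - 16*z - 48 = (z - 4)*(z^2 + 7*z + 12) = (z - 4)*(z + 3)*(z + 4)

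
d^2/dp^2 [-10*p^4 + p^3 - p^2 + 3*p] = -120*p^2 + 6*p - 2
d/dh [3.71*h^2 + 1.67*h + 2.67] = 7.42*h + 1.67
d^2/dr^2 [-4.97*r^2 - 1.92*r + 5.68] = -9.94000000000000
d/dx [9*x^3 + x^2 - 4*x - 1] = 27*x^2 + 2*x - 4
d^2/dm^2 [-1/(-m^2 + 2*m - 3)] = 2*(-m^2 + 2*m + 4*(m - 1)^2 - 3)/(m^2 - 2*m + 3)^3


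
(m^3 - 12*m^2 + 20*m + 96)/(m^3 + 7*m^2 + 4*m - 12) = (m^2 - 14*m + 48)/(m^2 + 5*m - 6)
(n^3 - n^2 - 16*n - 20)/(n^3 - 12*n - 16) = (n - 5)/(n - 4)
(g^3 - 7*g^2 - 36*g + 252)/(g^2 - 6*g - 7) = (g^2 - 36)/(g + 1)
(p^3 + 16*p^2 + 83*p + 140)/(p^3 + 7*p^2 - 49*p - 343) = (p^2 + 9*p + 20)/(p^2 - 49)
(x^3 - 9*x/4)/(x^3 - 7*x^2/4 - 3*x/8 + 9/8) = 2*x*(2*x + 3)/(4*x^2 - x - 3)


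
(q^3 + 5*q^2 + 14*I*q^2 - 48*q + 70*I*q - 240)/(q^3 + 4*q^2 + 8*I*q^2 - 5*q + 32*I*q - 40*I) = (q + 6*I)/(q - 1)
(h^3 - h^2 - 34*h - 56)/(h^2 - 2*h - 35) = (h^2 + 6*h + 8)/(h + 5)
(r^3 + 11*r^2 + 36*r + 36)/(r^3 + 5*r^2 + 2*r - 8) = (r^2 + 9*r + 18)/(r^2 + 3*r - 4)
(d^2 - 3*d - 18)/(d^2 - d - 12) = (d - 6)/(d - 4)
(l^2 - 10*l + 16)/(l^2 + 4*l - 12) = (l - 8)/(l + 6)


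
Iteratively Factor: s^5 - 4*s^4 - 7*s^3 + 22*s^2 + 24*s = (s)*(s^4 - 4*s^3 - 7*s^2 + 22*s + 24) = s*(s + 2)*(s^3 - 6*s^2 + 5*s + 12) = s*(s + 1)*(s + 2)*(s^2 - 7*s + 12) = s*(s - 4)*(s + 1)*(s + 2)*(s - 3)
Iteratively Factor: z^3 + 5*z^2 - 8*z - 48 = (z - 3)*(z^2 + 8*z + 16) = (z - 3)*(z + 4)*(z + 4)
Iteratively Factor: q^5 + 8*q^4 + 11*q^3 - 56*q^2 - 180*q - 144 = (q + 2)*(q^4 + 6*q^3 - q^2 - 54*q - 72) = (q + 2)^2*(q^3 + 4*q^2 - 9*q - 36) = (q + 2)^2*(q + 3)*(q^2 + q - 12) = (q - 3)*(q + 2)^2*(q + 3)*(q + 4)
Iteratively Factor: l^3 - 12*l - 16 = (l - 4)*(l^2 + 4*l + 4) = (l - 4)*(l + 2)*(l + 2)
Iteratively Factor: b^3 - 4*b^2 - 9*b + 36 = (b - 4)*(b^2 - 9) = (b - 4)*(b - 3)*(b + 3)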